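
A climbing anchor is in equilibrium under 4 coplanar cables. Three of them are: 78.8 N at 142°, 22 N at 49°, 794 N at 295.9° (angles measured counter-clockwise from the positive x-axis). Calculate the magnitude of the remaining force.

Sum the known components: ΣF_x = 299.2 N, ΣF_y = -649.1 N.
For equilibrium the remaining force must supply (−ΣF_x, −ΣF_y) = (-299.2, 649.1) N.
Magnitude = √((-299.2)² + (649.1)²) = 714.7 N; direction = atan2(649.1, -299.2) = 114.7°.

F ≈ 715 N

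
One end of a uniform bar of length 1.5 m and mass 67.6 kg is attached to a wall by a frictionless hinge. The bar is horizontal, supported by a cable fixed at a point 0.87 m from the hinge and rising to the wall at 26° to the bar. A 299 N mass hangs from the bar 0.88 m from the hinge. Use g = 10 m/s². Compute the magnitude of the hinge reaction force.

Take torques about the hinge: T sin 26° · 0.87 = 67.6×10×0.75 + 299×0.88 = 770.12 N·m.
So T = 770.12 / (0.4384 × 0.87) = 2019.3 N.
ΣF_x = 0: H_x = T cos 26° = 1814.9 N.
ΣF_y = 0: H_y = (67.6×10 + 299) − T sin 26° = 975 − 885.2 = 89.805 N.
|H| = √(H_x² + H_y²) = √((1814.9)² + (89.805)²) = 1817.1 N.

|H| ≈ 1820 N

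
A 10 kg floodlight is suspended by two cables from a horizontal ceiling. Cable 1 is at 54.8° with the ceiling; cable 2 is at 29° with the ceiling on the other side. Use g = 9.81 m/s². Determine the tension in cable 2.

Weight W = 10 × 9.81 = 98.1 N acts straight down.
Horizontal: T_1 cos 54.8° = T_2 cos 29°  →  T_1 = 1.517 T_2.
Vertical: T_1 sin 54.8° + T_2 sin 29° = 98.1.
Substituting the horizontal relation into the vertical equation gives 1.725 T_2 = 98.1, so T_2 = 56.88 N.

T_2 ≈ 56.9 N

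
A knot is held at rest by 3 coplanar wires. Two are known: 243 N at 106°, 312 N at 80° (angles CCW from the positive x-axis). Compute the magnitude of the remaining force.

F ≈ 541 N

Sum the known components: ΣF_x = -12.8 N, ΣF_y = 540.8 N.
For equilibrium the remaining force must supply (−ΣF_x, −ΣF_y) = (12.8, -540.8) N.
Magnitude = √((12.8)² + (-540.8)²) = 541 N; direction = atan2(-540.8, 12.8) = 271.4°.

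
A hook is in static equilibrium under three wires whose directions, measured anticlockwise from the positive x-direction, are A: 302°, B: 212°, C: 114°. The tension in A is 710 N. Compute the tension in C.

T_C ≈ 717 N

Resolve: ΣF_x = 710 cos 302° + T_B cos 212° + T_C cos 114° = 0.
        ΣF_y = 710 sin 302° + T_B sin 212° + T_C sin 114° = 0.
The known terms sum to (376.2, -602.1) N, so -0.8480 T_B − 0.4067 T_C = -376.2 and -0.5299 T_B + 0.9135 T_C = 602.1.
Solving simultaneously: T_B = 99.78 N, T_C = 717 N.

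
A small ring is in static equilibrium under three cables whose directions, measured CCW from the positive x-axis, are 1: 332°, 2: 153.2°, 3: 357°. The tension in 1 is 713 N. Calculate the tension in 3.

T_3 ≈ 37 N

Resolve: ΣF_x = 713 cos 332° + T_2 cos 153.2° + T_3 cos 357° = 0.
        ΣF_y = 713 sin 332° + T_2 sin 153.2° + T_3 sin 357° = 0.
The known terms sum to (629.5, -334.7) N, so -0.8926 T_2 + 0.9986 T_3 = -629.5 and 0.4509 T_2 − 0.0523 T_3 = 334.7.
Solving simultaneously: T_2 = 746.7 N, T_3 = 37 N.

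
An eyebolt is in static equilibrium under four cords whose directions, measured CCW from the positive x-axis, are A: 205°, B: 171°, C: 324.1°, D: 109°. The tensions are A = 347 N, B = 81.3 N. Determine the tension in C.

T_C ≈ 725 N

Resolve: ΣF_x = 347 cos 205° + 81.3 cos 171° + T_C cos 324.1° + T_D cos 109° = 0.
        ΣF_y = 347 sin 205° + 81.3 sin 171° + T_C sin 324.1° + T_D sin 109° = 0.
The known terms sum to (-394.8, -133.9) N, so 0.8100 T_C − 0.3256 T_D = 394.8 and -0.5864 T_C + 0.9455 T_D = 133.9.
Solving simultaneously: T_C = 725 N, T_D = 591.3 N.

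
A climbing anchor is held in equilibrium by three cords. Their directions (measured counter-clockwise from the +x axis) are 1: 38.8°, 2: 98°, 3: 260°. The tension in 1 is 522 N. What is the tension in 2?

Resolve: ΣF_x = 522 cos 38.8° + T_2 cos 98° + T_3 cos 260° = 0.
        ΣF_y = 522 sin 38.8° + T_2 sin 98° + T_3 sin 260° = 0.
The known terms sum to (406.8, 327.1) N, so -0.1392 T_2 − 0.1736 T_3 = -406.8 and 0.9903 T_2 − 0.9848 T_3 = -327.1.
Solving simultaneously: T_2 = 1113 N, T_3 = 1451 N.

T_2 ≈ 1110 N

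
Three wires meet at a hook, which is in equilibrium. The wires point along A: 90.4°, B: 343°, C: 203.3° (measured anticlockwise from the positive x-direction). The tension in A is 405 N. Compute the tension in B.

T_B ≈ 577 N

Resolve: ΣF_x = 405 cos 90.4° + T_B cos 343° + T_C cos 203.3° = 0.
        ΣF_y = 405 sin 90.4° + T_B sin 343° + T_C sin 203.3° = 0.
The known terms sum to (-2.827, 405) N, so 0.9563 T_B − 0.9184 T_C = 2.827 and -0.2924 T_B − 0.3955 T_C = -405.
Solving simultaneously: T_B = 576.8 N, T_C = 597.5 N.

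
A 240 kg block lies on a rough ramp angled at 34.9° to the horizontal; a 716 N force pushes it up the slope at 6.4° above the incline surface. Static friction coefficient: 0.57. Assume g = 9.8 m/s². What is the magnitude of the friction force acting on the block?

f ≈ 634 N

Axes along / perpendicular to the incline. W sin 34.9° = 1346 N down-slope; W cos 34.9° = 1929 N into the surface.
Perpendicular: N = W cos 34.9° − P sin 6.4° = 1929 − 79.81 = 1849 N.
Along incline: P cos 6.4° + f = W sin 34.9° (friction acts up-slope) → f = 1346 − 711.5 = 634.1 N.
|f| = 634.1 N ≤ μN = 1054 N, so the block is indeed static.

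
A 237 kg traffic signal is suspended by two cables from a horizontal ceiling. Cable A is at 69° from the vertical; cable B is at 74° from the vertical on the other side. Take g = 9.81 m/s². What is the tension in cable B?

T_B ≈ 3610 N

Angles from the horizontal: cable A is 90° − 69° = 21°, cable B is 90° − 74° = 16°.
Weight W = 237 × 9.81 = 2325 N acts straight down.
Horizontal: T_A cos 21° = T_B cos 16°  →  T_A = 1.03 T_B.
Vertical: T_A sin 21° + T_B sin 16° = 2325.
Substituting the horizontal relation into the vertical equation gives 0.6446 T_B = 2325, so T_B = 3607 N.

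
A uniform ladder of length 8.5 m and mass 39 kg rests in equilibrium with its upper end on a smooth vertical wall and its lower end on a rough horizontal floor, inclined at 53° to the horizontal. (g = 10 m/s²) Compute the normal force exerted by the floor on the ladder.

N_floor ≈ 390 N

ΣF_y = 0: N_floor = 39×10 = 390 N.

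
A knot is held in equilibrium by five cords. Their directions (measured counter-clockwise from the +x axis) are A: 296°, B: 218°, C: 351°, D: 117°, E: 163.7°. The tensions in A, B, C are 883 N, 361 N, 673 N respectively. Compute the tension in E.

Resolve: ΣF_x = 883 cos 296° + 361 cos 218° + 673 cos 351° + T_D cos 117° + T_E cos 163.7° = 0.
        ΣF_y = 883 sin 296° + 361 sin 218° + 673 sin 351° + T_D sin 117° + T_E sin 163.7° = 0.
The known terms sum to (767.3, -1121) N, so -0.4540 T_D − 0.9598 T_E = -767.3 and 0.8910 T_D + 0.2807 T_E = 1121.
Solving simultaneously: T_D = 1183 N, T_E = 240 N.

T_E ≈ 240 N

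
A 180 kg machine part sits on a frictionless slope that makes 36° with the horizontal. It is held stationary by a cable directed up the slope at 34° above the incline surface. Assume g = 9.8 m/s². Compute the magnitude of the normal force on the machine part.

N ≈ 728 N

Take axes along and perpendicular to the incline. Weight components: W sin 36° = 1037 N down-slope, W cos 36° = 1427 N into the surface.
Along incline: T cos 34° = W sin 36° → T = 1251 N.
Perpendicular: N = W cos 36° − T sin 34° = 727.7 N.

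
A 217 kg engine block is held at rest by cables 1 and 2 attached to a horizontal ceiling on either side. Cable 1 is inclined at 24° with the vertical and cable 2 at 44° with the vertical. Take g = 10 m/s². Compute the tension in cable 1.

Angles from the horizontal: cable 1 is 90° − 24° = 66°, cable 2 is 90° − 44° = 46°.
Weight W = 217 × 10 = 2170 N acts straight down.
Horizontal: T_1 cos 66° = T_2 cos 46°  →  T_2 = 0.5855 T_1.
Vertical: T_1 sin 66° + T_2 sin 46° = 2170.
Substituting the horizontal relation into the vertical equation gives 1.335 T_1 = 2170, so T_1 = 1626 N.

T_1 ≈ 1630 N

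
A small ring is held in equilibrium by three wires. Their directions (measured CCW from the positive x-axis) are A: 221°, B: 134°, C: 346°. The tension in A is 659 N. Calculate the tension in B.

T_B ≈ 1020 N

Resolve: ΣF_x = 659 cos 221° + T_B cos 134° + T_C cos 346° = 0.
        ΣF_y = 659 sin 221° + T_B sin 134° + T_C sin 346° = 0.
The known terms sum to (-497.4, -432.3) N, so -0.6947 T_B + 0.9703 T_C = 497.4 and 0.7193 T_B − 0.2419 T_C = 432.3.
Solving simultaneously: T_B = 1019 N, T_C = 1242 N.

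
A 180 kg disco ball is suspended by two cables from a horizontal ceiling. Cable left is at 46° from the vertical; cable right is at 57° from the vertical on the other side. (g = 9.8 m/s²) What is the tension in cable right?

T_right ≈ 1300 N

Angles from the horizontal: cable left is 90° − 46° = 44°, cable right is 90° − 57° = 33°.
Weight W = 180 × 9.8 = 1764 N acts straight down.
Horizontal: T_left cos 44° = T_right cos 33°  →  T_left = 1.166 T_right.
Vertical: T_left sin 44° + T_right sin 33° = 1764.
Substituting the horizontal relation into the vertical equation gives 1.355 T_right = 1764, so T_right = 1302 N.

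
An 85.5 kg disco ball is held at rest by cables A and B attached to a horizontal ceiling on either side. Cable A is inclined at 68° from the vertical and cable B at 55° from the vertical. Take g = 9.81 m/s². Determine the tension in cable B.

T_B ≈ 927 N

Angles from the horizontal: cable A is 90° − 68° = 22°, cable B is 90° − 55° = 35°.
Weight W = 85.5 × 9.81 = 838.8 N acts straight down.
Horizontal: T_A cos 22° = T_B cos 35°  →  T_A = 0.8835 T_B.
Vertical: T_A sin 22° + T_B sin 35° = 838.8.
Substituting the horizontal relation into the vertical equation gives 0.9045 T_B = 838.8, so T_B = 927.3 N.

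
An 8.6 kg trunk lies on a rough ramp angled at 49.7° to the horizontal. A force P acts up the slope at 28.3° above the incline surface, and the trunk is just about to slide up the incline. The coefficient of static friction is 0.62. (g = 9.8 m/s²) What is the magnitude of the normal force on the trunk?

On the verge of sliding up the incline, friction equals μN and acts down the slope.
Perpendicular: N + P sin 28.3° = W cos 49.7° = 54.51 N.
Along incline: P cos 28.3° = W sin 49.7° + μN  with W sin 49.7° = 64.28 N.
Solving the pair for P and N: P = 83.51 N, N = 14.92 N (and f = μN = 9.251 N).

N ≈ 14.9 N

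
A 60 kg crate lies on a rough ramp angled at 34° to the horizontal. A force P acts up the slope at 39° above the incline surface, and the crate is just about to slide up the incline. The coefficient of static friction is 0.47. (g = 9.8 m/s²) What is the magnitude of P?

P ≈ 520 N

On the verge of sliding up the incline, friction equals μN and acts down the slope.
Perpendicular: N + P sin 39° = W cos 34° = 487.5 N.
Along incline: P cos 39° = W sin 34° + μN  with W sin 34° = 328.8 N.
Solving the pair for P and N: P = 520 N, N = 160.2 N (and f = μN = 75.31 N).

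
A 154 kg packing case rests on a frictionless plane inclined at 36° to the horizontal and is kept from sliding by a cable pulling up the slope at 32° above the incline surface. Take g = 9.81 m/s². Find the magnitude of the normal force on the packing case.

Take axes along and perpendicular to the incline. Weight components: W sin 36° = 888 N down-slope, W cos 36° = 1222 N into the surface.
Along incline: T cos 32° = W sin 36° → T = 1047 N.
Perpendicular: N = W cos 36° − T sin 32° = 667.3 N.

N ≈ 667 N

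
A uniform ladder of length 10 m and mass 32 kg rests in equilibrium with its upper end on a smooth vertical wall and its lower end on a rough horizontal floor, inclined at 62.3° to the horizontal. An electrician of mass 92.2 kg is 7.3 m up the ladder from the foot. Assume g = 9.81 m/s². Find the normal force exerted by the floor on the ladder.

ΣF_y = 0: N_floor = 32×9.81 + 92.2×9.81 = 1218.4 N.

N_floor ≈ 1220 N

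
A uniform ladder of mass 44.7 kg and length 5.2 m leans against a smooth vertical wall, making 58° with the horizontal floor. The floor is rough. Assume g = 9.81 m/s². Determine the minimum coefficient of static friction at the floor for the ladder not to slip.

μ_min ≈ 0.312

ΣF_y = 0: N_floor = 44.7×9.81 = 438.51 N.
Torques about the foot: N_wall · 5.2 sin 58° = 44.7×9.81×2.6 cos 58° → N_wall = 137 N.
ΣF_x = 0: f_floor = N_wall = 137 N.
μ_min = f_floor / N_floor = 137 / 438.51 = 0.3124.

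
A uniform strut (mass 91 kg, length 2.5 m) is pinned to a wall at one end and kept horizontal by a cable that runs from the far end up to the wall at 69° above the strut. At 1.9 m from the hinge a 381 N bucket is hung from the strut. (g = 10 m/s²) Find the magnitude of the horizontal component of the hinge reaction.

H_x ≈ 286 N

Take torques about the hinge: T sin 69° · 2.5 = 91×10×1.25 + 381×1.9 = 1861.4 N·m.
So T = 1861.4 / (0.9336 × 2.5) = 797.53 N.
ΣF_x = 0: H_x = T cos 69° = 285.81 N.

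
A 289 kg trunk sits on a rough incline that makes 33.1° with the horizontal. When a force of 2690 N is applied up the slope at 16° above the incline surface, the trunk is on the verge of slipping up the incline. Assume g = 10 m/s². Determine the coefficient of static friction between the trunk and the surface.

On the verge of sliding up the incline, friction is at its maximum μN and acts down the slope.
Perpendicular to incline: N = W cos 33.1° − P sin 16° = 2421 − 741.5 = 1680 N.
Along incline: P cos 16° − μN = W sin 33.1° → μ = −(W sin 33.1° − P cos 16°) / N = 0.5999.

μ ≈ 0.600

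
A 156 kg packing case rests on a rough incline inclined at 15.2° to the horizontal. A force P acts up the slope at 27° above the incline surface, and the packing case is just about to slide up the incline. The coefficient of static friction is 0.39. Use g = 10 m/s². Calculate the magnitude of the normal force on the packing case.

On the verge of sliding up the incline, friction equals μN and acts down the slope.
Perpendicular: N + P sin 27° = W cos 15.2° = 1505 N.
Along incline: P cos 27° = W sin 15.2° + μN  with W sin 15.2° = 409 N.
Solving the pair for P and N: P = 932.7 N, N = 1082 N (and f = μN = 422 N).

N ≈ 1080 N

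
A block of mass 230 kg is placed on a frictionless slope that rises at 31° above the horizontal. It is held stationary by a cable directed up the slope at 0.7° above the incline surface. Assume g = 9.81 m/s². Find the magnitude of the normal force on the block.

N ≈ 1920 N

Take axes along and perpendicular to the incline. Weight components: W sin 31° = 1162 N down-slope, W cos 31° = 1934 N into the surface.
Along incline: T cos 0.7° = W sin 31° → T = 1162 N.
Perpendicular: N = W cos 31° − T sin 0.7° = 1920 N.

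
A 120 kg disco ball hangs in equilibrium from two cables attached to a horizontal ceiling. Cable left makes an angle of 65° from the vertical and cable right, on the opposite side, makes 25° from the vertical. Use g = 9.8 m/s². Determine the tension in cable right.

Angles from the horizontal: cable left is 90° − 65° = 25°, cable right is 90° − 25° = 65°.
Weight W = 120 × 9.8 = 1176 N acts straight down.
Horizontal: T_left cos 25° = T_right cos 65°  →  T_left = 0.4663 T_right.
Vertical: T_left sin 25° + T_right sin 65° = 1176.
Substituting the horizontal relation into the vertical equation gives 1.103 T_right = 1176, so T_right = 1066 N.

T_right ≈ 1070 N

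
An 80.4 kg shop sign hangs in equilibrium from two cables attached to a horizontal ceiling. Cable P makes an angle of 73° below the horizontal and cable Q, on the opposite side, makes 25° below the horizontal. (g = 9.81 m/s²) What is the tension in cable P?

T_P ≈ 722 N

Weight W = 80.4 × 9.81 = 788.7 N acts straight down.
Horizontal: T_P cos 73° = T_Q cos 25°  →  T_Q = 0.3226 T_P.
Vertical: T_P sin 73° + T_Q sin 25° = 788.7.
Substituting the horizontal relation into the vertical equation gives 1.093 T_P = 788.7, so T_P = 721.9 N.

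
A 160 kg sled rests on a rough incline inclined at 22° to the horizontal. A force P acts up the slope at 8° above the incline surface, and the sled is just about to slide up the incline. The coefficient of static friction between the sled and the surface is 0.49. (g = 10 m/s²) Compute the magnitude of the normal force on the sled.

N ≈ 1310 N

On the verge of sliding up the incline, friction equals μN and acts down the slope.
Perpendicular: N + P sin 8° = W cos 22° = 1483 N.
Along incline: P cos 8° = W sin 22° + μN  with W sin 22° = 599.4 N.
Solving the pair for P and N: P = 1253 N, N = 1309 N (and f = μN = 641.5 N).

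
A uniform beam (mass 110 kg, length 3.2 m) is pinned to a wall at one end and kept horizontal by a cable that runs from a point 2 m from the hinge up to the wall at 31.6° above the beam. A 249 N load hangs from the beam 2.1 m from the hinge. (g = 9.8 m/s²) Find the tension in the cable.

T ≈ 2140 N

Take torques about the hinge: T sin 31.6° · 2 = 110×9.8×1.6 + 249×2.1 = 2247.7 N·m.
So T = 2247.7 / (0.5240 × 2) = 2144.8 N.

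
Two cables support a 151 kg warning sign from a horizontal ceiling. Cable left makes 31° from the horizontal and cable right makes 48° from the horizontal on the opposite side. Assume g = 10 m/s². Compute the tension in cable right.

Weight W = 151 × 10 = 1510 N acts straight down.
Horizontal: T_left cos 31° = T_right cos 48°  →  T_left = 0.7806 T_right.
Vertical: T_left sin 31° + T_right sin 48° = 1510.
Substituting the horizontal relation into the vertical equation gives 1.145 T_right = 1510, so T_right = 1319 N.

T_right ≈ 1320 N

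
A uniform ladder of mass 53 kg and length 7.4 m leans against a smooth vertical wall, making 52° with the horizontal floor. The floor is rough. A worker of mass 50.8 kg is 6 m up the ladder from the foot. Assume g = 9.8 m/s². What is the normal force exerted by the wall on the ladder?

N_wall ≈ 518 N

Torques about the foot: N_wall · 7.4 sin 52° = 53×9.8×3.7 cos 52° + 50.8×9.8×6 cos 52° → N_wall = 518.27 N.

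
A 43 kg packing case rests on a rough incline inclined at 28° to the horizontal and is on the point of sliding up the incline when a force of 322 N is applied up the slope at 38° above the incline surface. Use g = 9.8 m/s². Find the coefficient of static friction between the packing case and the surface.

On the verge of sliding up the incline, friction is at its maximum μN and acts down the slope.
Perpendicular to incline: N = W cos 28° − P sin 38° = 372.1 − 198.2 = 173.8 N.
Along incline: P cos 38° − μN = W sin 28° → μ = −(W sin 28° − P cos 38°) / N = 0.3216.

μ ≈ 0.322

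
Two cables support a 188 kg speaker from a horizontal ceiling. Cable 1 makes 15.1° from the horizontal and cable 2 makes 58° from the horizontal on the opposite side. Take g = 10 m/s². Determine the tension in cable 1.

Weight W = 188 × 10 = 1880 N acts straight down.
Horizontal: T_1 cos 15.1° = T_2 cos 58°  →  T_2 = 1.822 T_1.
Vertical: T_1 sin 15.1° + T_2 sin 58° = 1880.
Substituting the horizontal relation into the vertical equation gives 1.806 T_1 = 1880, so T_1 = 1041 N.

T_1 ≈ 1040 N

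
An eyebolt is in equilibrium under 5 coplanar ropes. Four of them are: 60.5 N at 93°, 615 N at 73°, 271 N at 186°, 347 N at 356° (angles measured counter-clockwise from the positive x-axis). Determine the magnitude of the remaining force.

F ≈ 648 N

Sum the known components: ΣF_x = 253.3 N, ΣF_y = 596 N.
For equilibrium the remaining force must supply (−ΣF_x, −ΣF_y) = (-253.3, -596) N.
Magnitude = √((-253.3)² + (-596)²) = 647.6 N; direction = atan2(-596, -253.3) = 247.0°.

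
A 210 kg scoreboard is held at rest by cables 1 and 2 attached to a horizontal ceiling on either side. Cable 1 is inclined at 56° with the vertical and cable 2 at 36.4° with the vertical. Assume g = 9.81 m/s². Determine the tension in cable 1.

T_1 ≈ 1220 N

Angles from the horizontal: cable 1 is 90° − 56° = 34°, cable 2 is 90° − 36.4° = 53.6°.
Weight W = 210 × 9.81 = 2060 N acts straight down.
Horizontal: T_1 cos 34° = T_2 cos 53.6°  →  T_2 = 1.397 T_1.
Vertical: T_1 sin 34° + T_2 sin 53.6° = 2060.
Substituting the horizontal relation into the vertical equation gives 1.684 T_1 = 2060, so T_1 = 1224 N.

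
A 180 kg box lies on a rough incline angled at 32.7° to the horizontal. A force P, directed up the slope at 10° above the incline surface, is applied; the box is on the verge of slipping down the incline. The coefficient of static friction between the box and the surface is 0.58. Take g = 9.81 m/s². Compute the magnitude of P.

On the verge of sliding down the incline, friction equals μN and acts up the slope.
Perpendicular: N + P sin 10° = W cos 32.7° = 1486 N.
Along incline: P cos 10° + μN = W sin 32.7° with W sin 32.7° = 954 N.
Solving the pair for P and N: P = 104.2 N, N = 1468 N (and f = μN = 851.4 N).

P ≈ 104 N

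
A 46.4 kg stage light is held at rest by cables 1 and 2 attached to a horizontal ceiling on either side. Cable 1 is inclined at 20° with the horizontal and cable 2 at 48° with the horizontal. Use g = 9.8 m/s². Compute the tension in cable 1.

T_1 ≈ 328 N

Weight W = 46.4 × 9.8 = 454.7 N acts straight down.
Horizontal: T_1 cos 20° = T_2 cos 48°  →  T_2 = 1.404 T_1.
Vertical: T_1 sin 20° + T_2 sin 48° = 454.7.
Substituting the horizontal relation into the vertical equation gives 1.386 T_1 = 454.7, so T_1 = 328.2 N.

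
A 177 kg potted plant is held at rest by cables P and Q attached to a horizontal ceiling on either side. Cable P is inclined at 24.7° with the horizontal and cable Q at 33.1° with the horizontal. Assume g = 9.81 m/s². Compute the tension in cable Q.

T_Q ≈ 1860 N

Weight W = 177 × 9.81 = 1736 N acts straight down.
Horizontal: T_P cos 24.7° = T_Q cos 33.1°  →  T_P = 0.9221 T_Q.
Vertical: T_P sin 24.7° + T_Q sin 33.1° = 1736.
Substituting the horizontal relation into the vertical equation gives 0.9314 T_Q = 1736, so T_Q = 1864 N.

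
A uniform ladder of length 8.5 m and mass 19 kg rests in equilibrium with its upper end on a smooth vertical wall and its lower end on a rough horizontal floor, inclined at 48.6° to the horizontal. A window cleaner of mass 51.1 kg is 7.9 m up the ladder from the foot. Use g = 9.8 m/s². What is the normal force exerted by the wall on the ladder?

N_wall ≈ 492 N

Torques about the foot: N_wall · 8.5 sin 48.6° = 19×9.8×4.25 cos 48.6° + 51.1×9.8×7.9 cos 48.6° → N_wall = 492.41 N.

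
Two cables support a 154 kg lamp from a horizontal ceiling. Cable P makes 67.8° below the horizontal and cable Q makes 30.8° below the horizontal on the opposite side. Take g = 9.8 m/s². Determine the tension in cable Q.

Weight W = 154 × 9.8 = 1509 N acts straight down.
Horizontal: T_P cos 67.8° = T_Q cos 30.8°  →  T_P = 2.273 T_Q.
Vertical: T_P sin 67.8° + T_Q sin 30.8° = 1509.
Substituting the horizontal relation into the vertical equation gives 2.617 T_Q = 1509, so T_Q = 576.7 N.

T_Q ≈ 577 N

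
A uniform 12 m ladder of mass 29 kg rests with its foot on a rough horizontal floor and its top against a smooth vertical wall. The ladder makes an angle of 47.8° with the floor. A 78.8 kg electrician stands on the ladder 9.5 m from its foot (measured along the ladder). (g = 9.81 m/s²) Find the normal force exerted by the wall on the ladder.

N_wall ≈ 684 N

Torques about the foot: N_wall · 12 sin 47.8° = 29×9.81×6 cos 47.8° + 78.8×9.81×9.5 cos 47.8° → N_wall = 683.89 N.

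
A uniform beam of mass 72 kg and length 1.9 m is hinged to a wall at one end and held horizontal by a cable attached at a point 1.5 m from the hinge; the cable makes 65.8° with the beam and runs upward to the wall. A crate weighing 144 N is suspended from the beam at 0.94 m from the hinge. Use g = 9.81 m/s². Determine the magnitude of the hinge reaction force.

Take torques about the hinge: T sin 65.8° · 1.5 = 72×9.81×0.95 + 144×0.94 = 806.36 N·m.
So T = 806.36 / (0.9121 × 1.5) = 589.37 N.
ΣF_x = 0: H_x = T cos 65.8° = 241.6 N.
ΣF_y = 0: H_y = (72×9.81 + 144) − T sin 65.8° = 850.32 − 537.58 = 312.74 N.
|H| = √(H_x² + H_y²) = √((241.6)² + (312.74)²) = 395.19 N.

|H| ≈ 395 N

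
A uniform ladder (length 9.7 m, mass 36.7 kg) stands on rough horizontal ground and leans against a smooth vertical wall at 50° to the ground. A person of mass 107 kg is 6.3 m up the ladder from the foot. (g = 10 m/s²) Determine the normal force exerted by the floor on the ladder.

ΣF_y = 0: N_floor = 36.7×10 + 107×10 = 1437 N.

N_floor ≈ 1440 N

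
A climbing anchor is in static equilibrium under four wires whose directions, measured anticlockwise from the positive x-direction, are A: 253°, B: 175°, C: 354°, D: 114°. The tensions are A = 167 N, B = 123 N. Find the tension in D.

T_D ≈ 192 N

Resolve: ΣF_x = 167 cos 253° + 123 cos 175° + T_C cos 354° + T_D cos 114° = 0.
        ΣF_y = 167 sin 253° + 123 sin 175° + T_C sin 354° + T_D sin 114° = 0.
The known terms sum to (-171.4, -149) N, so 0.9945 T_C − 0.4067 T_D = 171.4 and -0.1045 T_C + 0.9135 T_D = 149.
Solving simultaneously: T_C = 250.7 N, T_D = 191.8 N.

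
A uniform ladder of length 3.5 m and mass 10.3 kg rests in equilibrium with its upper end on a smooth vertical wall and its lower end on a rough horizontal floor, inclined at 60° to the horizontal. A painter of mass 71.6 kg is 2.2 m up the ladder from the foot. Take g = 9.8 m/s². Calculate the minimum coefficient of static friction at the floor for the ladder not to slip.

ΣF_y = 0: N_floor = 10.3×9.8 + 71.6×9.8 = 802.62 N.
Torques about the foot: N_wall · 3.5 sin 60° = 10.3×9.8×1.75 cos 60° + 71.6×9.8×2.2 cos 60° → N_wall = 283.78 N.
ΣF_x = 0: f_floor = N_wall = 283.78 N.
μ_min = f_floor / N_floor = 283.78 / 802.62 = 0.3536.

μ_min ≈ 0.354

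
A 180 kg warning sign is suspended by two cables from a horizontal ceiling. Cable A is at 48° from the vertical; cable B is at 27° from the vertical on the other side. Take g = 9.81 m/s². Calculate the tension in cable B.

T_B ≈ 1360 N

Angles from the horizontal: cable A is 90° − 48° = 42°, cable B is 90° − 27° = 63°.
Weight W = 180 × 9.81 = 1766 N acts straight down.
Horizontal: T_A cos 42° = T_B cos 63°  →  T_A = 0.6109 T_B.
Vertical: T_A sin 42° + T_B sin 63° = 1766.
Substituting the horizontal relation into the vertical equation gives 1.3 T_B = 1766, so T_B = 1359 N.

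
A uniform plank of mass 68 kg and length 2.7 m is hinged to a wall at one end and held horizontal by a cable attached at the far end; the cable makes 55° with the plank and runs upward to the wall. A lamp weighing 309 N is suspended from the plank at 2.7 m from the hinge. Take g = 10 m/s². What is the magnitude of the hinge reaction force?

Take torques about the hinge: T sin 55° · 2.7 = 68×10×1.35 + 309×2.7 = 1752.3 N·m.
So T = 1752.3 / (0.8192 × 2.7) = 792.28 N.
ΣF_x = 0: H_x = T cos 55° = 454.43 N.
ΣF_y = 0: H_y = (68×10 + 309) − T sin 55° = 989 − 649 = 340 N.
|H| = √(H_x² + H_y²) = √((454.43)² + (340)²) = 567.55 N.

|H| ≈ 568 N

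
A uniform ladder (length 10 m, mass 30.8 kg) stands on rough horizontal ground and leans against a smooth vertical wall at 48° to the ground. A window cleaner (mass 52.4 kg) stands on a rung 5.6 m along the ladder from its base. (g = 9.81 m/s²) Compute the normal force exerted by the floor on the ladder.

ΣF_y = 0: N_floor = 30.8×9.81 + 52.4×9.81 = 816.19 N.

N_floor ≈ 816 N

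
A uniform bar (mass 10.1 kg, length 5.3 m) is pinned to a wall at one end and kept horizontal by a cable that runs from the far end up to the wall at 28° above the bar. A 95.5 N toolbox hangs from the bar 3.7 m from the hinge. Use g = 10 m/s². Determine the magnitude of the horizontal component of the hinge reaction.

H_x ≈ 220 N

Take torques about the hinge: T sin 28° · 5.3 = 10.1×10×2.65 + 95.5×3.7 = 621 N·m.
So T = 621 / (0.4695 × 5.3) = 249.58 N.
ΣF_x = 0: H_x = T cos 28° = 220.36 N.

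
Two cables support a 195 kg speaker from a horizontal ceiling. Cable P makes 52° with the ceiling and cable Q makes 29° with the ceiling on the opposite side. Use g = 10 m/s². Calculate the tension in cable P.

T_P ≈ 1730 N

Weight W = 195 × 10 = 1950 N acts straight down.
Horizontal: T_P cos 52° = T_Q cos 29°  →  T_Q = 0.7039 T_P.
Vertical: T_P sin 52° + T_Q sin 29° = 1950.
Substituting the horizontal relation into the vertical equation gives 1.129 T_P = 1950, so T_P = 1727 N.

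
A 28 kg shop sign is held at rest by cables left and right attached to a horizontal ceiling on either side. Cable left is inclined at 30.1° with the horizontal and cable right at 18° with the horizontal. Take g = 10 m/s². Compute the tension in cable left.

T_left ≈ 358 N

Weight W = 28 × 10 = 280 N acts straight down.
Horizontal: T_left cos 30.1° = T_right cos 18°  →  T_right = 0.9097 T_left.
Vertical: T_left sin 30.1° + T_right sin 18° = 280.
Substituting the horizontal relation into the vertical equation gives 0.7826 T_left = 280, so T_left = 357.8 N.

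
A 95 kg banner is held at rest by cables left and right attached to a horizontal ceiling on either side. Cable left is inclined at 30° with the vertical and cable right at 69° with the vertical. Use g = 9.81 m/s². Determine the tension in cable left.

Angles from the horizontal: cable left is 90° − 30° = 60°, cable right is 90° − 69° = 21°.
Weight W = 95 × 9.81 = 932 N acts straight down.
Horizontal: T_left cos 60° = T_right cos 21°  →  T_right = 0.5356 T_left.
Vertical: T_left sin 60° + T_right sin 21° = 932.
Substituting the horizontal relation into the vertical equation gives 1.058 T_left = 932, so T_left = 880.9 N.

T_left ≈ 881 N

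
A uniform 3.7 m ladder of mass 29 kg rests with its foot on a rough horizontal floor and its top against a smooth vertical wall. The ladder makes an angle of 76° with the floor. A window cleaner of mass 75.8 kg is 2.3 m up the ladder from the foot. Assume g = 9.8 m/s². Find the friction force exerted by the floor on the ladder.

Torques about the foot: N_wall · 3.7 sin 76° = 29×9.8×1.85 cos 76° + 75.8×9.8×2.3 cos 76° → N_wall = 150.56 N.
ΣF_x = 0: f_floor = N_wall = 150.56 N.

f ≈ 151 N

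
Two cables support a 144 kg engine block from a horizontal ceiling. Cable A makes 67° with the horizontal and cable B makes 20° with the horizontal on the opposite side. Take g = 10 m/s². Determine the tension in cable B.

Weight W = 144 × 10 = 1440 N acts straight down.
Horizontal: T_A cos 67° = T_B cos 20°  →  T_A = 2.405 T_B.
Vertical: T_A sin 67° + T_B sin 20° = 1440.
Substituting the horizontal relation into the vertical equation gives 2.556 T_B = 1440, so T_B = 563.4 N.

T_B ≈ 563 N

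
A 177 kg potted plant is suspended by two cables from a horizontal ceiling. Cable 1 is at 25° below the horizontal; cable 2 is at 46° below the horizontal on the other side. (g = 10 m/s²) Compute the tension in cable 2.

T_2 ≈ 1700 N

Weight W = 177 × 10 = 1770 N acts straight down.
Horizontal: T_1 cos 25° = T_2 cos 46°  →  T_1 = 0.7665 T_2.
Vertical: T_1 sin 25° + T_2 sin 46° = 1770.
Substituting the horizontal relation into the vertical equation gives 1.043 T_2 = 1770, so T_2 = 1697 N.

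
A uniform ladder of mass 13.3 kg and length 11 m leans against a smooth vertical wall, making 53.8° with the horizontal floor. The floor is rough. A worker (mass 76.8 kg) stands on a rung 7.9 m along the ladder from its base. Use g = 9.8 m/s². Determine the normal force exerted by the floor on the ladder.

N_floor ≈ 883 N

ΣF_y = 0: N_floor = 13.3×9.8 + 76.8×9.8 = 882.98 N.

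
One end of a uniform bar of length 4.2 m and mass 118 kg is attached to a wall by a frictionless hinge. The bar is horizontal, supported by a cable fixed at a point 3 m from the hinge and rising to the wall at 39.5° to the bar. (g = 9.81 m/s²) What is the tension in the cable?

Take torques about the hinge: T sin 39.5° · 3 = 118×9.81×2.1 = 2430.9 N·m.
So T = 2430.9 / (0.6361 × 3) = 1273.9 N.

T ≈ 1270 N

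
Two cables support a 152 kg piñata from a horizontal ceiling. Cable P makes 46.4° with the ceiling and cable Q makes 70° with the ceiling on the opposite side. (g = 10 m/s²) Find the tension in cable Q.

T_Q ≈ 1170 N

Weight W = 152 × 10 = 1520 N acts straight down.
Horizontal: T_P cos 46.4° = T_Q cos 70°  →  T_P = 0.496 T_Q.
Vertical: T_P sin 46.4° + T_Q sin 70° = 1520.
Substituting the horizontal relation into the vertical equation gives 1.299 T_Q = 1520, so T_Q = 1170 N.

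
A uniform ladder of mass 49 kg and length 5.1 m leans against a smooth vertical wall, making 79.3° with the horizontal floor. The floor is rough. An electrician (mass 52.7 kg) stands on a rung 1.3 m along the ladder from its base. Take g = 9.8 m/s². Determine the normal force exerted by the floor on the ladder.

ΣF_y = 0: N_floor = 49×9.8 + 52.7×9.8 = 996.66 N.

N_floor ≈ 997 N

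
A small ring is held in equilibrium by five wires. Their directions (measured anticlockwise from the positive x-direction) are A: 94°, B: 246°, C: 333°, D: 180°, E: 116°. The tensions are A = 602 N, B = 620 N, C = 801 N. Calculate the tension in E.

T_E ≈ 367 N

Resolve: ΣF_x = 602 cos 94° + 620 cos 246° + 801 cos 333° + T_D cos 180° + T_E cos 116° = 0.
        ΣF_y = 602 sin 94° + 620 sin 246° + 801 sin 333° + T_D sin 180° + T_E sin 116° = 0.
The known terms sum to (419.5, -329.5) N, so -1.0000 T_D − 0.4384 T_E = -419.5 and 0.0000 T_D + 0.8988 T_E = 329.5.
Solving simultaneously: T_D = 258.8 N, T_E = 366.6 N.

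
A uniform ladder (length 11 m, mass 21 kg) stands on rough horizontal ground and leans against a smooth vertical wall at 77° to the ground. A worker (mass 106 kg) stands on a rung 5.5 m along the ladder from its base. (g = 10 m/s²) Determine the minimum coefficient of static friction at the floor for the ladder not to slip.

μ_min ≈ 0.115

ΣF_y = 0: N_floor = 21×10 + 106×10 = 1270 N.
Torques about the foot: N_wall · 11 sin 77° = 21×10×5.5 cos 77° + 106×10×5.5 cos 77° → N_wall = 146.6 N.
ΣF_x = 0: f_floor = N_wall = 146.6 N.
μ_min = f_floor / N_floor = 146.6 / 1270 = 0.1154.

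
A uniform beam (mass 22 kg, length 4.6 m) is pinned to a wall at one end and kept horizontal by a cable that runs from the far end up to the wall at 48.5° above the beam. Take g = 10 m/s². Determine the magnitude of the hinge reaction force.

|H| ≈ 147 N

Take torques about the hinge: T sin 48.5° · 4.6 = 22×10×2.3 = 506 N·m.
So T = 506 / (0.7490 × 4.6) = 146.87 N.
ΣF_x = 0: H_x = T cos 48.5° = 97.32 N.
ΣF_y = 0: H_y = (22×10) − T sin 48.5° = 220 − 110 = 110 N.
|H| = √(H_x² + H_y²) = √((97.32)² + (110)²) = 146.87 N.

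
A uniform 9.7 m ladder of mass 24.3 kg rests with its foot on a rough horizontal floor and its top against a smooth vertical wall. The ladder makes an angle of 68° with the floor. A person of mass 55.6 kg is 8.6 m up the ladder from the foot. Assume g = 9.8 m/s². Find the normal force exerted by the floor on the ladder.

ΣF_y = 0: N_floor = 24.3×9.8 + 55.6×9.8 = 783.02 N.

N_floor ≈ 783 N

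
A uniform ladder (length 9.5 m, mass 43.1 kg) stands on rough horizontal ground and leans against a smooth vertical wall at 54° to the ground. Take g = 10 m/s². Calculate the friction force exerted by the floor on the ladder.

f ≈ 157 N

Torques about the foot: N_wall · 9.5 sin 54° = 43.1×10×4.75 cos 54° → N_wall = 156.57 N.
ΣF_x = 0: f_floor = N_wall = 156.57 N.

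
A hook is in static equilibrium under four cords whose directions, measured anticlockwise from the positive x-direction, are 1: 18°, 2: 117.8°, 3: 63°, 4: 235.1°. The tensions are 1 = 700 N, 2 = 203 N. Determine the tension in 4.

Resolve: ΣF_x = 700 cos 18° + 203 cos 117.8° + T_3 cos 63° + T_4 cos 235.1° = 0.
        ΣF_y = 700 sin 18° + 203 sin 117.8° + T_3 sin 63° + T_4 sin 235.1° = 0.
The known terms sum to (571.1, 395.9) N, so 0.4540 T_3 − 0.5721 T_4 = -571.1 and 0.8910 T_3 − 0.8202 T_4 = -395.9.
Solving simultaneously: T_3 = 1760 N, T_4 = 2394 N.

T_4 ≈ 2390 N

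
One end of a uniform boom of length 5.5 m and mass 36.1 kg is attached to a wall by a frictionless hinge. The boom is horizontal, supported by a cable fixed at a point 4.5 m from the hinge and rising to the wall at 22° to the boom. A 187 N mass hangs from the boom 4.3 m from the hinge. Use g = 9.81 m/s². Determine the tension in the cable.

T ≈ 1050 N

Take torques about the hinge: T sin 22° · 4.5 = 36.1×9.81×2.75 + 187×4.3 = 1778 N·m.
So T = 1778 / (0.3746 × 4.5) = 1054.7 N.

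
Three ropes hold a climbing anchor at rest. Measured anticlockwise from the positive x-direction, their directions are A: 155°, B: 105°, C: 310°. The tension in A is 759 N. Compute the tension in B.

Resolve: ΣF_x = 759 cos 155° + T_B cos 105° + T_C cos 310° = 0.
        ΣF_y = 759 sin 155° + T_B sin 105° + T_C sin 310° = 0.
The known terms sum to (-687.9, 320.8) N, so -0.2588 T_B + 0.6428 T_C = 687.9 and 0.9659 T_B − 0.7660 T_C = -320.8.
Solving simultaneously: T_B = 759 N, T_C = 1376 N.

T_B ≈ 759 N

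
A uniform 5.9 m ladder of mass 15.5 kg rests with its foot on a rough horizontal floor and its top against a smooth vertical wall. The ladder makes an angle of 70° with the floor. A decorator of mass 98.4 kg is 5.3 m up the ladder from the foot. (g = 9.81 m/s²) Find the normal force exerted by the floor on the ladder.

N_floor ≈ 1120 N

ΣF_y = 0: N_floor = 15.5×9.81 + 98.4×9.81 = 1117.4 N.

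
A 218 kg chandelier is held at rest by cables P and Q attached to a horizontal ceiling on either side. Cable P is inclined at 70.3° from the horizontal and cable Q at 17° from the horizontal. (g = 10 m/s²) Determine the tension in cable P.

Weight W = 218 × 10 = 2180 N acts straight down.
Horizontal: T_P cos 70.3° = T_Q cos 17°  →  T_Q = 0.3525 T_P.
Vertical: T_P sin 70.3° + T_Q sin 17° = 2180.
Substituting the horizontal relation into the vertical equation gives 1.045 T_P = 2180, so T_P = 2087 N.

T_P ≈ 2090 N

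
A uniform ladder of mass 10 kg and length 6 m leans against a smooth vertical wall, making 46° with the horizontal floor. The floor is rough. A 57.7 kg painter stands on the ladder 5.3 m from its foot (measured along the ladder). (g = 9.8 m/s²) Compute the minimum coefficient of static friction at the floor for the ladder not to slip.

ΣF_y = 0: N_floor = 10×9.8 + 57.7×9.8 = 663.46 N.
Torques about the foot: N_wall · 6 sin 46° = 10×9.8×3 cos 46° + 57.7×9.8×5.3 cos 46° → N_wall = 529.67 N.
ΣF_x = 0: f_floor = N_wall = 529.67 N.
μ_min = f_floor / N_floor = 529.67 / 663.46 = 0.7983.

μ_min ≈ 0.798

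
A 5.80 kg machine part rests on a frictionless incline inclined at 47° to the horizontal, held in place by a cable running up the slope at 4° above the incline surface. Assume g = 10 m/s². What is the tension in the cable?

Take axes along and perpendicular to the incline. Weight components: W sin 47° = 42.42 N down-slope, W cos 47° = 39.56 N into the surface.
Along incline: T cos 4° = W sin 47° → T = 42.52 N.
Perpendicular: N = W cos 47° − T sin 4° = 36.59 N.

T ≈ 42.5 N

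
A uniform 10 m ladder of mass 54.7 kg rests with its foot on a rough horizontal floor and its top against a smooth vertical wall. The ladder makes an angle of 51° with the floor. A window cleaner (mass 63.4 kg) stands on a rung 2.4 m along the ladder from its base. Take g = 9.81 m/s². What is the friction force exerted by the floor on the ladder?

Torques about the foot: N_wall · 10 sin 51° = 54.7×9.81×5 cos 51° + 63.4×9.81×2.4 cos 51° → N_wall = 338.14 N.
ΣF_x = 0: f_floor = N_wall = 338.14 N.

f ≈ 338 N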